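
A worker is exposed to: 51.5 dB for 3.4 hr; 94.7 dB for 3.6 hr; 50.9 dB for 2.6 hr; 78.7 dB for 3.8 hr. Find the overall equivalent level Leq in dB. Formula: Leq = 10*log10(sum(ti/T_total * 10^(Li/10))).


T_total = 3.4 + 3.6 + 2.6 + 3.8 = 13.4 hr
(3.4/13.4) * 10^(51.5/10) = 35840.5
(3.6/13.4) * 10^(94.7/10) = 7.92862e+08
(2.6/13.4) * 10^(50.9/10) = 23870.9
(3.8/13.4) * 10^(78.7/10) = 2.10222e+07
Sum = 35840.5 + 7.92862e+08 + 23870.9 + 2.10222e+07 = 8.13944e+08
Leq = 10*log10(8.13944e+08) = 89.106 dB


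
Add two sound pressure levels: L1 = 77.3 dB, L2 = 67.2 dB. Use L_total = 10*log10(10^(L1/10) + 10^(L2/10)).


10^(77.3/10) = 5.37032e+07
10^(67.2/10) = 5.24807e+06
Sum = 5.37032e+07 + 5.24807e+06 = 5.89513e+07
L_total = 10*log10(5.89513e+07) = 77.705 dB


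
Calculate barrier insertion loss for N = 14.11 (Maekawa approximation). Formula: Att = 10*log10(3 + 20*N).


3 + 20*N = 3 + 20*14.11 = 285.2
Att = 10*log10(285.2) = 24.551 dB


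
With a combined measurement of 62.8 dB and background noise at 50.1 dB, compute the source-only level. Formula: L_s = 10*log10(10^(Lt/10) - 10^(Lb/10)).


10^(62.8/10) = 1.90546e+06
10^(50.1/10) = 102329
Difference = 1.90546e+06 - 102329 = 1.80313e+06
L_source = 10*log10(1.80313e+06) = 62.56 dB


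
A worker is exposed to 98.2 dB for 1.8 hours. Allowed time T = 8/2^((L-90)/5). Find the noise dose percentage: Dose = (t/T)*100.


T_allowed = 8 / 2^((98.2 - 90)/5) = 2.56685 hr
Dose = 1.8 / 2.56685 * 100 = 70.125 %


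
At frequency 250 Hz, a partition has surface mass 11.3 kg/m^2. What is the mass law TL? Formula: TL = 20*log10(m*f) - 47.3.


m * f = 11.3 * 250 = 2825
20*log10(2825) = 69.0204 dB
TL = 69.0204 - 47.3 = 21.72 dB


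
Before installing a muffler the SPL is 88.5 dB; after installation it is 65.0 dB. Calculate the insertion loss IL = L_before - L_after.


Insertion loss = SPL without muffler - SPL with muffler
IL = 88.5 - 65.0 = 23.5 dB


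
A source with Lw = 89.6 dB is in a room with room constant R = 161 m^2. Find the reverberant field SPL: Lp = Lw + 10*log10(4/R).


4/R = 4/161 = 0.0248447
Lp = 89.6 + 10*log10(0.0248447) = 73.552 dB


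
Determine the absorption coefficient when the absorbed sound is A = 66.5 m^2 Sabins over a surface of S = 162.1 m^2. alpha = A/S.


Absorption coefficient = absorbed power / incident power
alpha = A / S = 66.5 / 162.1 = 0.41024


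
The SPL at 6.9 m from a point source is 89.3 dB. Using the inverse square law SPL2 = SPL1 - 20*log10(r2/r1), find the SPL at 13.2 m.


r2/r1 = 13.2/6.9 = 1.91304
Correction = 20*log10(1.91304) = 5.63448 dB
SPL2 = 89.3 - 5.63448 = 83.666 dB


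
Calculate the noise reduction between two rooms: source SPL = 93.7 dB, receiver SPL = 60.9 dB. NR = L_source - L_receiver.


NR = L_source - L_receiver (difference between source and receiving room levels)
NR = 93.7 - 60.9 = 32.8 dB


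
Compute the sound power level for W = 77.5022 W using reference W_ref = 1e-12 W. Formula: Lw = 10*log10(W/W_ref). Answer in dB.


W / W_ref = 77.5022 / 1e-12 = 7.75022e+13
Lw = 10 * log10(7.75022e+13) = 138.89 dB


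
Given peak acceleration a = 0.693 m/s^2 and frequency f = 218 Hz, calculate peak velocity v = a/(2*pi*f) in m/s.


omega = 2*pi*f = 2*pi*218 = 1369.73 rad/s
v = a / omega = 0.693 / 1369.73 = 0.00050594 m/s


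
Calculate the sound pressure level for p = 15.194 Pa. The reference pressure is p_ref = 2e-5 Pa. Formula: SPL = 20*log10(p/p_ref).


p / p_ref = 15.194 / 2e-5 = 759700
SPL = 20 * log10(759700) = 117.61 dB


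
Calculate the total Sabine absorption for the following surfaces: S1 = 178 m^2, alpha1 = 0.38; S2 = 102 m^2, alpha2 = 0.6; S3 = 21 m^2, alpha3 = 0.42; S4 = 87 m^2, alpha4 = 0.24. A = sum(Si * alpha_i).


178 * 0.38 = 67.64
102 * 0.6 = 61.2
21 * 0.42 = 8.82
87 * 0.24 = 20.88
A_total = 67.64 + 61.2 + 8.82 + 20.88 = 158.54 m^2


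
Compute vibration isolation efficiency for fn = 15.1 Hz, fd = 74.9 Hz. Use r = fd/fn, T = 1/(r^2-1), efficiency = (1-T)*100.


r = 74.9 / 15.1 = 4.96026
r^2 - 1 = 4.96026^2 - 1 = 23.6042
T = 1/23.6042 = 0.0423653
Efficiency = (1 - 0.0423653)*100 = 95.763 %


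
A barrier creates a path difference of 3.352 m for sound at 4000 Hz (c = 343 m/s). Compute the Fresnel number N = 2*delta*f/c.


N = 2*delta*f/c = 2*delta/lambda, where lambda = c/f
lambda = 343 / 4000 = 0.08575 m
N = 2 * 3.352 / 0.08575 = 78.181


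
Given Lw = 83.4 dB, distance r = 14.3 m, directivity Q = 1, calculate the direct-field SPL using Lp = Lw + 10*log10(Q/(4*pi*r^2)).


4*pi*r^2 = 4*pi*14.3^2 = 2569.7 m^2
Q / (4*pi*r^2) = 1 / 2569.7 = 0.00038915
Lp = 83.4 + 10*log10(0.00038915) = 49.301 dB


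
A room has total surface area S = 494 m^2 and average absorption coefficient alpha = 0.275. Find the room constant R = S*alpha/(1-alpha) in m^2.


R = 494 * 0.275 / (1 - 0.275) = 187.38 m^2


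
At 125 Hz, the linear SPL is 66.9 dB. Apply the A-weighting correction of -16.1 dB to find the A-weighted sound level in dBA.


A-weighting table: 125 Hz -> -16.1 dB correction
SPL_A = SPL + correction = 66.9 + (-16.1) = 50.8 dBA


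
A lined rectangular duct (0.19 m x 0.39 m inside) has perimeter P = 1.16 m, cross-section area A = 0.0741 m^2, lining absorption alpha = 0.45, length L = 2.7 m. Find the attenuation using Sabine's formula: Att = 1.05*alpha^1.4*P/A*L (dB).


alpha^1.4 = 0.45^1.4 = 0.326962
Attenuation rate = 1.05 * alpha^1.4 * P / A
= 1.05 * 0.326962 * 1.16 / 0.0741 = 5.37436 dB/m
Total Att = 5.37436 * 2.7 = 14.511 dB


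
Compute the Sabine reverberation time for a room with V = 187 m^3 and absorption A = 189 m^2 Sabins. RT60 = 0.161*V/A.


RT60 = 0.161 * 187 / 189 = 0.1593 s


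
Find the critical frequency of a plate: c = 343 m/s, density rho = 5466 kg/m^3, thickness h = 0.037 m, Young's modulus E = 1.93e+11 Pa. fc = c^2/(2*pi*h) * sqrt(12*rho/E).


12*rho/E = 12*5466/1.93e+11 = 3.39855e-07
sqrt(12*rho/E) = sqrt(3.39855e-07) = 0.000582971
c^2/(2*pi*h) = 343^2/(2*pi*0.037) = 506065
fc = 506065 * 0.000582971 = 295.02 Hz


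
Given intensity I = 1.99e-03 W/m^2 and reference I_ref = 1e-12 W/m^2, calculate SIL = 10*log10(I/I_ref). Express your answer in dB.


I / I_ref = 1.99e-03 / 1e-12 = 1.99e+09
SIL = 10 * log10(1.99e+09) = 92.989 dB


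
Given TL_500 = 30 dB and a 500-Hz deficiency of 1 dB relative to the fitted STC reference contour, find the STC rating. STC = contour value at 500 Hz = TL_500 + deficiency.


By ASTM E413, STC = value of the fitted reference contour at 500 Hz.
Contour value at 500 Hz = TL_500 + deficiency = 30 + 1 = 31
STC = 31


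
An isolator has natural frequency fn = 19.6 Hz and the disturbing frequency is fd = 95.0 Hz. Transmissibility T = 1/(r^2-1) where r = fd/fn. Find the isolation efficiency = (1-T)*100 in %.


r = 95.0 / 19.6 = 4.84694
r^2 - 1 = 4.84694^2 - 1 = 22.4928
T = 1/22.4928 = 0.0444587
Efficiency = (1 - 0.0444587)*100 = 95.554 %


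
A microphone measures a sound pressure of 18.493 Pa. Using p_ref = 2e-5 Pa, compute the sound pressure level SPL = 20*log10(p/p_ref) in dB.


p / p_ref = 18.493 / 2e-5 = 924650
SPL = 20 * log10(924650) = 119.32 dB


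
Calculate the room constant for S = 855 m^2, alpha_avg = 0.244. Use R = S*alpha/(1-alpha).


R = 855 * 0.244 / (1 - 0.244) = 275.95 m^2


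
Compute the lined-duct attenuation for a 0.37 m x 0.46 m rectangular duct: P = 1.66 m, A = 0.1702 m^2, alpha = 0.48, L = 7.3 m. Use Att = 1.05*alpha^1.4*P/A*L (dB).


alpha^1.4 = 0.48^1.4 = 0.35788
Attenuation rate = 1.05 * alpha^1.4 * P / A
= 1.05 * 0.35788 * 1.66 / 0.1702 = 3.66501 dB/m
Total Att = 3.66501 * 7.3 = 26.755 dB


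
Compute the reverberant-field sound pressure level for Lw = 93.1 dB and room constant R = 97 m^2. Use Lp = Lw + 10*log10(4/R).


4/R = 4/97 = 0.0412371
Lp = 93.1 + 10*log10(0.0412371) = 79.253 dB


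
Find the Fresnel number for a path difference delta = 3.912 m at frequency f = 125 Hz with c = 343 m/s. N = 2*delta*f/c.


N = 2*delta*f/c = 2*delta/lambda, where lambda = c/f
lambda = 343 / 125 = 2.744 m
N = 2 * 3.912 / 2.744 = 2.8513


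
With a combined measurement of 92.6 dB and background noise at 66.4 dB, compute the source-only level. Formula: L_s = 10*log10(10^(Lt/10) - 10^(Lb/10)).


10^(92.6/10) = 1.8197e+09
10^(66.4/10) = 4.36516e+06
Difference = 1.8197e+09 - 4.36516e+06 = 1.81533e+09
L_source = 10*log10(1.81533e+09) = 92.59 dB


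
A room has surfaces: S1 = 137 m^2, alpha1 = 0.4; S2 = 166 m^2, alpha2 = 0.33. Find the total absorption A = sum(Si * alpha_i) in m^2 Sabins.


137 * 0.4 = 54.8
166 * 0.33 = 54.78
A_total = 54.8 + 54.78 = 109.58 m^2


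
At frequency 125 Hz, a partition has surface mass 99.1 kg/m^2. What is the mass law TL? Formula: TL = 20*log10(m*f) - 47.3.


m * f = 99.1 * 125 = 12387.5
20*log10(12387.5) = 81.8597 dB
TL = 81.8597 - 47.3 = 34.56 dB


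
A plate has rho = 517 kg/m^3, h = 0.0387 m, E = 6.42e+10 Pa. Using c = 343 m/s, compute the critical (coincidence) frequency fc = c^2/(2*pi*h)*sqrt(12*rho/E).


12*rho/E = 12*517/6.42e+10 = 9.66355e-08
sqrt(12*rho/E) = sqrt(9.66355e-08) = 0.000310863
c^2/(2*pi*h) = 343^2/(2*pi*0.0387) = 483835
fc = 483835 * 0.000310863 = 150.41 Hz


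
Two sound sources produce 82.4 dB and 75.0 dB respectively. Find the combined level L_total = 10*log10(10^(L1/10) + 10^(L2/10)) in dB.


10^(82.4/10) = 1.7378e+08
10^(75.0/10) = 3.16228e+07
Sum = 1.7378e+08 + 3.16228e+07 = 2.05403e+08
L_total = 10*log10(2.05403e+08) = 83.126 dB


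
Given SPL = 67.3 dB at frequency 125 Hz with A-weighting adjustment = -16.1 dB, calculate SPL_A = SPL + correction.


A-weighting table: 125 Hz -> -16.1 dB correction
SPL_A = SPL + correction = 67.3 + (-16.1) = 51.2 dBA


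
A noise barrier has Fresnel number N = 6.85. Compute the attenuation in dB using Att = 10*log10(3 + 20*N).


3 + 20*N = 3 + 20*6.85 = 140
Att = 10*log10(140) = 21.461 dB


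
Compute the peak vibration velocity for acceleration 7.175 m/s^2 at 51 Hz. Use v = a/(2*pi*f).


omega = 2*pi*f = 2*pi*51 = 320.442 rad/s
v = a / omega = 7.175 / 320.442 = 0.022391 m/s


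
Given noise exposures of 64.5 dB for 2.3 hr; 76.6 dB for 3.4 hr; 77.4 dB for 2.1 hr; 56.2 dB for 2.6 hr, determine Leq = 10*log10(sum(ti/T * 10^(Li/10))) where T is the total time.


T_total = 2.3 + 3.4 + 2.1 + 2.6 = 10.4 hr
(2.3/10.4) * 10^(64.5/10) = 623296
(3.4/10.4) * 10^(76.6/10) = 1.49433e+07
(2.1/10.4) * 10^(77.4/10) = 1.10965e+07
(2.6/10.4) * 10^(56.2/10) = 104217
Sum = 623296 + 1.49433e+07 + 1.10965e+07 + 104217 = 2.67673e+07
Leq = 10*log10(2.67673e+07) = 74.276 dB


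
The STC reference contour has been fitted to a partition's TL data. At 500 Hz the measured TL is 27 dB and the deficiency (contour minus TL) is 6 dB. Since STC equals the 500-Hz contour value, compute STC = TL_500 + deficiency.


By ASTM E413, STC = value of the fitted reference contour at 500 Hz.
Contour value at 500 Hz = TL_500 + deficiency = 27 + 6 = 33
STC = 33


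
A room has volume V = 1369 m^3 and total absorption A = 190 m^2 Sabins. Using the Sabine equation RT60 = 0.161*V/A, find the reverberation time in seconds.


RT60 = 0.161 * 1369 / 190 = 1.16 s


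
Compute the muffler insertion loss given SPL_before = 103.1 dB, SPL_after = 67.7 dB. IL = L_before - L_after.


Insertion loss = SPL without muffler - SPL with muffler
IL = 103.1 - 67.7 = 35.4 dB


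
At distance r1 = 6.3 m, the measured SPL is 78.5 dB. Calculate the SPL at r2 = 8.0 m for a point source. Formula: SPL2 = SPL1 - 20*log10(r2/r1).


r2/r1 = 8.0/6.3 = 1.26984
Correction = 20*log10(1.26984) = 2.07498 dB
SPL2 = 78.5 - 2.07498 = 76.425 dB


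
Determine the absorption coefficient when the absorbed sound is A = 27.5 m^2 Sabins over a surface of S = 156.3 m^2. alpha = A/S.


Absorption coefficient = absorbed power / incident power
alpha = A / S = 27.5 / 156.3 = 0.17594


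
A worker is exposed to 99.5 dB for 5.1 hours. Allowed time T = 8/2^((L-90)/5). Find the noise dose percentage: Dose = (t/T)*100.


T_allowed = 8 / 2^((99.5 - 90)/5) = 2.14355 hr
Dose = 5.1 / 2.14355 * 100 = 237.92 %


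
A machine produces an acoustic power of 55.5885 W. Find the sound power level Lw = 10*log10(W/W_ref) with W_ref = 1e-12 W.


W / W_ref = 55.5885 / 1e-12 = 5.55885e+13
Lw = 10 * log10(5.55885e+13) = 137.45 dB


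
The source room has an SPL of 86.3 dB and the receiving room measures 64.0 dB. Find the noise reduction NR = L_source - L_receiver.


NR = L_source - L_receiver (difference between source and receiving room levels)
NR = 86.3 - 64.0 = 22.3 dB


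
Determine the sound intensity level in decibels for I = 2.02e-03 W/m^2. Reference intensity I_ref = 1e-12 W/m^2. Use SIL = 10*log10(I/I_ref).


I / I_ref = 2.02e-03 / 1e-12 = 2.02e+09
SIL = 10 * log10(2.02e+09) = 93.054 dB


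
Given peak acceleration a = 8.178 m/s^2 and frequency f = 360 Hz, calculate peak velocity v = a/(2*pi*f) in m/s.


omega = 2*pi*f = 2*pi*360 = 2261.95 rad/s
v = a / omega = 8.178 / 2261.95 = 0.0036155 m/s


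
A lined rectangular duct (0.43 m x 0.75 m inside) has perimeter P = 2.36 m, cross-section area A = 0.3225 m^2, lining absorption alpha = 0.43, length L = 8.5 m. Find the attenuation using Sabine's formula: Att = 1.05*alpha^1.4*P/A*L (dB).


alpha^1.4 = 0.43^1.4 = 0.3068
Attenuation rate = 1.05 * alpha^1.4 * P / A
= 1.05 * 0.3068 * 2.36 / 0.3225 = 2.35737 dB/m
Total Att = 2.35737 * 8.5 = 20.038 dB


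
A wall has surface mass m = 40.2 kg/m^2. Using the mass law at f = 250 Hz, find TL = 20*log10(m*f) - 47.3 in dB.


m * f = 40.2 * 250 = 10050
20*log10(10050) = 80.0433 dB
TL = 80.0433 - 47.3 = 32.743 dB


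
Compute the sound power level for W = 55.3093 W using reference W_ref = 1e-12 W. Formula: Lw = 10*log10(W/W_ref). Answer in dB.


W / W_ref = 55.3093 / 1e-12 = 5.53093e+13
Lw = 10 * log10(5.53093e+13) = 137.43 dB


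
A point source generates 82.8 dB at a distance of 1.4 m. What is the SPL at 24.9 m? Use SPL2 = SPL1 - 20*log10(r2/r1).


r2/r1 = 24.9/1.4 = 17.7857
Correction = 20*log10(17.7857) = 25.0014 dB
SPL2 = 82.8 - 25.0014 = 57.799 dB


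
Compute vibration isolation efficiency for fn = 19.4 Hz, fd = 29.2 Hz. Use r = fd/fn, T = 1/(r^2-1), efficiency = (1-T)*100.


r = 29.2 / 19.4 = 1.50515
r^2 - 1 = 1.50515^2 - 1 = 1.26548
T = 1/1.26548 = 0.790214
Efficiency = (1 - 0.790214)*100 = 20.979 %


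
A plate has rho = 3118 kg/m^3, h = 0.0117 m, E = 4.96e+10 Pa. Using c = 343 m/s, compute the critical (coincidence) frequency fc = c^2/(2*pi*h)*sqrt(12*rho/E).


12*rho/E = 12*3118/4.96e+10 = 7.54355e-07
sqrt(12*rho/E) = sqrt(7.54355e-07) = 0.000868536
c^2/(2*pi*h) = 343^2/(2*pi*0.0117) = 1.60038e+06
fc = 1.60038e+06 * 0.000868536 = 1390 Hz


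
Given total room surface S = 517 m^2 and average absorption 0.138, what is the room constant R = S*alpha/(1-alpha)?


R = 517 * 0.138 / (1 - 0.138) = 82.768 m^2


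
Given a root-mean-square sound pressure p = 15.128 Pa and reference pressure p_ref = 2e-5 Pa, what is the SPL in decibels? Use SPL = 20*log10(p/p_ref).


p / p_ref = 15.128 / 2e-5 = 756400
SPL = 20 * log10(756400) = 117.58 dB


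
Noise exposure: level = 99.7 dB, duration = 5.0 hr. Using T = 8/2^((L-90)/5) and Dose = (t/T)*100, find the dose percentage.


T_allowed = 8 / 2^((99.7 - 90)/5) = 2.08493 hr
Dose = 5.0 / 2.08493 * 100 = 239.82 %


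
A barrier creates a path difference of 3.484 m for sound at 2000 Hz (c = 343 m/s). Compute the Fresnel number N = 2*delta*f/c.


N = 2*delta*f/c = 2*delta/lambda, where lambda = c/f
lambda = 343 / 2000 = 0.1715 m
N = 2 * 3.484 / 0.1715 = 40.63


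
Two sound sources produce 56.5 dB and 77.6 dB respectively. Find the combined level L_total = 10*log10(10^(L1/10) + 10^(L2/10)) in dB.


10^(56.5/10) = 446684
10^(77.6/10) = 5.7544e+07
Sum = 446684 + 5.7544e+07 = 5.79907e+07
L_total = 10*log10(5.79907e+07) = 77.634 dB


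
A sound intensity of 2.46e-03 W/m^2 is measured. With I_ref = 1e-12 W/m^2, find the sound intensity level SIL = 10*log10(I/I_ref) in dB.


I / I_ref = 2.46e-03 / 1e-12 = 2.46e+09
SIL = 10 * log10(2.46e+09) = 93.909 dB


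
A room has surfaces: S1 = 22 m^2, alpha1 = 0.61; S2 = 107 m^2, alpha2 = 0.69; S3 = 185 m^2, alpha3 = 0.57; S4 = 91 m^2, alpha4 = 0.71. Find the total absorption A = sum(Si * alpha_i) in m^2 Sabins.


22 * 0.61 = 13.42
107 * 0.69 = 73.83
185 * 0.57 = 105.45
91 * 0.71 = 64.61
A_total = 13.42 + 73.83 + 105.45 + 64.61 = 257.31 m^2


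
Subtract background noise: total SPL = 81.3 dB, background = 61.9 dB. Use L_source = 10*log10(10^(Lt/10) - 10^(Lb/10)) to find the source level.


10^(81.3/10) = 1.34896e+08
10^(61.9/10) = 1.54882e+06
Difference = 1.34896e+08 - 1.54882e+06 = 1.33347e+08
L_source = 10*log10(1.33347e+08) = 81.25 dB


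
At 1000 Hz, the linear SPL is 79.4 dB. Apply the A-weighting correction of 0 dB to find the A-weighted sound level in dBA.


A-weighting table: 1000 Hz -> 0 dB correction
SPL_A = SPL + correction = 79.4 + (0) = 79.4 dBA


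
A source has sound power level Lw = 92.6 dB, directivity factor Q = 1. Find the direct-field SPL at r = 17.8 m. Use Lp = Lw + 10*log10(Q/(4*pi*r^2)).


4*pi*r^2 = 4*pi*17.8^2 = 3981.53 m^2
Q / (4*pi*r^2) = 1 / 3981.53 = 0.00025116
Lp = 92.6 + 10*log10(0.00025116) = 56.6 dB


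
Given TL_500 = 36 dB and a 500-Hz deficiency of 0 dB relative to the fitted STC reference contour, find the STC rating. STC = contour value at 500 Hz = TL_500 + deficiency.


By ASTM E413, STC = value of the fitted reference contour at 500 Hz.
Contour value at 500 Hz = TL_500 + deficiency = 36 + 0 = 36
STC = 36


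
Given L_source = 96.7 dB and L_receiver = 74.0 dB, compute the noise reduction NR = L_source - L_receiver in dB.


NR = L_source - L_receiver (difference between source and receiving room levels)
NR = 96.7 - 74.0 = 22.7 dB


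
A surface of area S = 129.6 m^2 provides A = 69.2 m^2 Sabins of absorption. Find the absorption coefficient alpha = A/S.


Absorption coefficient = absorbed power / incident power
alpha = A / S = 69.2 / 129.6 = 0.53395


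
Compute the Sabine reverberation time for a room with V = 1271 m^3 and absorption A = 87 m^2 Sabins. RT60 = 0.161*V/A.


RT60 = 0.161 * 1271 / 87 = 2.3521 s


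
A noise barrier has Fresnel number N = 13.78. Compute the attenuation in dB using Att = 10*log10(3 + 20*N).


3 + 20*N = 3 + 20*13.78 = 278.6
Att = 10*log10(278.6) = 24.45 dB


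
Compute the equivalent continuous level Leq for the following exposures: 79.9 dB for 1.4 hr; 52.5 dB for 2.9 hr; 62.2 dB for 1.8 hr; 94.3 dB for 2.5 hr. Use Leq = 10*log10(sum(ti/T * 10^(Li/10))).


T_total = 1.4 + 2.9 + 1.8 + 2.5 = 8.6 hr
(1.4/8.6) * 10^(79.9/10) = 1.59085e+07
(2.9/8.6) * 10^(52.5/10) = 59965.2
(1.8/8.6) * 10^(62.2/10) = 347355
(2.5/8.6) * 10^(94.3/10) = 7.82423e+08
Sum = 1.59085e+07 + 59965.2 + 347355 + 7.82423e+08 = 7.98739e+08
Leq = 10*log10(7.98739e+08) = 89.024 dB


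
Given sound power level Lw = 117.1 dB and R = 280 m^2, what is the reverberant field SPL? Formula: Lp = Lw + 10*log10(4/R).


4/R = 4/280 = 0.0142857
Lp = 117.1 + 10*log10(0.0142857) = 98.649 dB


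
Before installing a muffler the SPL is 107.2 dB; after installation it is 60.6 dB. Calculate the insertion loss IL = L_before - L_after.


Insertion loss = SPL without muffler - SPL with muffler
IL = 107.2 - 60.6 = 46.6 dB


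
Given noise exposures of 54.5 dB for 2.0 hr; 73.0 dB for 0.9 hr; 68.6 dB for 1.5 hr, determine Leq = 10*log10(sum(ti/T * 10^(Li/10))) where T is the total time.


T_total = 2.0 + 0.9 + 1.5 = 4.4 hr
(2.0/4.4) * 10^(54.5/10) = 128108
(0.9/4.4) * 10^(73.0/10) = 4.08122e+06
(1.5/4.4) * 10^(68.6/10) = 2.46967e+06
Sum = 128108 + 4.08122e+06 + 2.46967e+06 = 6.679e+06
Leq = 10*log10(6.679e+06) = 68.247 dB


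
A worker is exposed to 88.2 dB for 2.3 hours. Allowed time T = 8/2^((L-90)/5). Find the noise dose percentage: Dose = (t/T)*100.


T_allowed = 8 / 2^((88.2 - 90)/5) = 10.2674 hr
Dose = 2.3 / 10.2674 * 100 = 22.401 %


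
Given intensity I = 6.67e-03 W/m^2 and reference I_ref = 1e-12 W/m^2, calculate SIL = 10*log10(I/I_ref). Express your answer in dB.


I / I_ref = 6.67e-03 / 1e-12 = 6.67e+09
SIL = 10 * log10(6.67e+09) = 98.241 dB


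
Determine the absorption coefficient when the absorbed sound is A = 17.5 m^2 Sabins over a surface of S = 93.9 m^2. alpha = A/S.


Absorption coefficient = absorbed power / incident power
alpha = A / S = 17.5 / 93.9 = 0.18637


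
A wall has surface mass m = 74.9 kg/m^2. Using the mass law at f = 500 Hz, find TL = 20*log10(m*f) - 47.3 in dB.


m * f = 74.9 * 500 = 37450
20*log10(37450) = 91.469 dB
TL = 91.469 - 47.3 = 44.169 dB


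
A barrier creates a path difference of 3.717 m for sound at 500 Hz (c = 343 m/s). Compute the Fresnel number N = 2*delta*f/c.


N = 2*delta*f/c = 2*delta/lambda, where lambda = c/f
lambda = 343 / 500 = 0.686 m
N = 2 * 3.717 / 0.686 = 10.837


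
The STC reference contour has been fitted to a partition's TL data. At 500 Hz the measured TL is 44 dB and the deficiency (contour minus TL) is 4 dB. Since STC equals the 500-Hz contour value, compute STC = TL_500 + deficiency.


By ASTM E413, STC = value of the fitted reference contour at 500 Hz.
Contour value at 500 Hz = TL_500 + deficiency = 44 + 4 = 48
STC = 48


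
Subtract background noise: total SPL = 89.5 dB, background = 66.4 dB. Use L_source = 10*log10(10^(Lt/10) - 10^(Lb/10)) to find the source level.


10^(89.5/10) = 8.91251e+08
10^(66.4/10) = 4.36516e+06
Difference = 8.91251e+08 - 4.36516e+06 = 8.86886e+08
L_source = 10*log10(8.86886e+08) = 89.479 dB


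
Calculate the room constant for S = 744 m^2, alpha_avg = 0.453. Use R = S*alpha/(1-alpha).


R = 744 * 0.453 / (1 - 0.453) = 616.15 m^2


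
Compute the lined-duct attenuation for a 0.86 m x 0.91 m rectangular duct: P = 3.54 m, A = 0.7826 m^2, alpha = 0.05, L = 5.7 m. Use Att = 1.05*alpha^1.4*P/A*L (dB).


alpha^1.4 = 0.05^1.4 = 0.0150854
Attenuation rate = 1.05 * alpha^1.4 * P / A
= 1.05 * 0.0150854 * 3.54 / 0.7826 = 0.0716489 dB/m
Total Att = 0.0716489 * 5.7 = 0.4084 dB


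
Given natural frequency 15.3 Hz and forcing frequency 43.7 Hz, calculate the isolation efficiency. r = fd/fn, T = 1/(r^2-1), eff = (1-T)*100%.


r = 43.7 / 15.3 = 2.85621
r^2 - 1 = 2.85621^2 - 1 = 7.15794
T = 1/7.15794 = 0.139705
Efficiency = (1 - 0.139705)*100 = 86.029 %


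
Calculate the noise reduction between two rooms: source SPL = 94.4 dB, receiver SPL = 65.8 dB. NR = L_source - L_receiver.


NR = L_source - L_receiver (difference between source and receiving room levels)
NR = 94.4 - 65.8 = 28.6 dB


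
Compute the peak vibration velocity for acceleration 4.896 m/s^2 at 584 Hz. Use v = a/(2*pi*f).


omega = 2*pi*f = 2*pi*584 = 3669.38 rad/s
v = a / omega = 4.896 / 3669.38 = 0.0013343 m/s


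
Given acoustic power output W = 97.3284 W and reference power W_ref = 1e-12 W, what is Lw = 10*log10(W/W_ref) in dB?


W / W_ref = 97.3284 / 1e-12 = 9.73284e+13
Lw = 10 * log10(9.73284e+13) = 139.88 dB


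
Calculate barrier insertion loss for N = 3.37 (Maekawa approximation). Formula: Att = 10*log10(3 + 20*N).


3 + 20*N = 3 + 20*3.37 = 70.4
Att = 10*log10(70.4) = 18.476 dB


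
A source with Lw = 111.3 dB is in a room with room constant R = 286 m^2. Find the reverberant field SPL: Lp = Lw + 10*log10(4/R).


4/R = 4/286 = 0.013986
Lp = 111.3 + 10*log10(0.013986) = 92.757 dB


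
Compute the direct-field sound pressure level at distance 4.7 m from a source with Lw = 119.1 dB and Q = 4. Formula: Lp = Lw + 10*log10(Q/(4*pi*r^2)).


4*pi*r^2 = 4*pi*4.7^2 = 277.591 m^2
Q / (4*pi*r^2) = 4 / 277.591 = 0.0144097
Lp = 119.1 + 10*log10(0.0144097) = 100.69 dB


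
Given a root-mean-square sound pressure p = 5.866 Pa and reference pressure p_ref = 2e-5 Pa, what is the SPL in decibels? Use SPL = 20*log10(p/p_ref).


p / p_ref = 5.866 / 2e-5 = 293300
SPL = 20 * log10(293300) = 109.35 dB


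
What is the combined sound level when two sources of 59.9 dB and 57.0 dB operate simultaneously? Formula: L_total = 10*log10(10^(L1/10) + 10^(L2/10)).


10^(59.9/10) = 977237
10^(57.0/10) = 501187
Sum = 977237 + 501187 = 1.47842e+06
L_total = 10*log10(1.47842e+06) = 61.698 dB


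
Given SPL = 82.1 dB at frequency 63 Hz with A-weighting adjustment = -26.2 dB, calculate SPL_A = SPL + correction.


A-weighting table: 63 Hz -> -26.2 dB correction
SPL_A = SPL + correction = 82.1 + (-26.2) = 55.9 dBA


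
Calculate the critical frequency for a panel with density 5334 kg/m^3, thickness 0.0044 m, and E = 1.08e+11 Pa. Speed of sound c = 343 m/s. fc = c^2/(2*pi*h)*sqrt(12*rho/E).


12*rho/E = 12*5334/1.08e+11 = 5.92667e-07
sqrt(12*rho/E) = sqrt(5.92667e-07) = 0.000769849
c^2/(2*pi*h) = 343^2/(2*pi*0.0044) = 4.25555e+06
fc = 4.25555e+06 * 0.000769849 = 3276.1 Hz


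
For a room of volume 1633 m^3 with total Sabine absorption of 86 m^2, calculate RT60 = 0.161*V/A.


RT60 = 0.161 * 1633 / 86 = 3.0571 s


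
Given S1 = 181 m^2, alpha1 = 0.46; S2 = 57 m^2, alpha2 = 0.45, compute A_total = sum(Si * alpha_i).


181 * 0.46 = 83.26
57 * 0.45 = 25.65
A_total = 83.26 + 25.65 = 108.91 m^2


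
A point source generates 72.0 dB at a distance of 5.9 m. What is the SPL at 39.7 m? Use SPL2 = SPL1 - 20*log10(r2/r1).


r2/r1 = 39.7/5.9 = 6.72881
Correction = 20*log10(6.72881) = 16.5588 dB
SPL2 = 72.0 - 16.5588 = 55.441 dB


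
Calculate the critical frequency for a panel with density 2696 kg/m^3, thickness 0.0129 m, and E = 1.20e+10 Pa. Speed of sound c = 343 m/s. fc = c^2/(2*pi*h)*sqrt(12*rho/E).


12*rho/E = 12*2696/1.20e+10 = 2.696e-06
sqrt(12*rho/E) = sqrt(2.696e-06) = 0.00164195
c^2/(2*pi*h) = 343^2/(2*pi*0.0129) = 1.45151e+06
fc = 1.45151e+06 * 0.00164195 = 2383.3 Hz


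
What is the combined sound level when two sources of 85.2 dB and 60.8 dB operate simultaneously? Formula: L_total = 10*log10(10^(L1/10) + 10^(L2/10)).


10^(85.2/10) = 3.31131e+08
10^(60.8/10) = 1.20226e+06
Sum = 3.31131e+08 + 1.20226e+06 = 3.32333e+08
L_total = 10*log10(3.32333e+08) = 85.216 dB


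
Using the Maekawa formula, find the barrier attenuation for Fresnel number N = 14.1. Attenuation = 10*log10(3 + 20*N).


3 + 20*N = 3 + 20*14.1 = 285
Att = 10*log10(285) = 24.548 dB


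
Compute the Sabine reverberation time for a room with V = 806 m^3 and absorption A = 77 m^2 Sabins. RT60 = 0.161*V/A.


RT60 = 0.161 * 806 / 77 = 1.6853 s


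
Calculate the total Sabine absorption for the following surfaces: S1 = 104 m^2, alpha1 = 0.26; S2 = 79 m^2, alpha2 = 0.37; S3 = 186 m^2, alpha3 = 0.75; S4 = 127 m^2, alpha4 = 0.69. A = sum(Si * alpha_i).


104 * 0.26 = 27.04
79 * 0.37 = 29.23
186 * 0.75 = 139.5
127 * 0.69 = 87.63
A_total = 27.04 + 29.23 + 139.5 + 87.63 = 283.4 m^2


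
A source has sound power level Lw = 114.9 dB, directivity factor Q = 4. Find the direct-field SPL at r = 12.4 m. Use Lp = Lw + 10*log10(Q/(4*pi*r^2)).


4*pi*r^2 = 4*pi*12.4^2 = 1932.21 m^2
Q / (4*pi*r^2) = 4 / 1932.21 = 0.00207017
Lp = 114.9 + 10*log10(0.00207017) = 88.06 dB


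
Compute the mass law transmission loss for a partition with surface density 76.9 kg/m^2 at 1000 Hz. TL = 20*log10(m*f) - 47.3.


m * f = 76.9 * 1000 = 76900
20*log10(76900) = 97.7185 dB
TL = 97.7185 - 47.3 = 50.419 dB


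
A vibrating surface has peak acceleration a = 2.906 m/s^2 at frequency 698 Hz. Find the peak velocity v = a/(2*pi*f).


omega = 2*pi*f = 2*pi*698 = 4385.66 rad/s
v = a / omega = 2.906 / 4385.66 = 0.00066261 m/s


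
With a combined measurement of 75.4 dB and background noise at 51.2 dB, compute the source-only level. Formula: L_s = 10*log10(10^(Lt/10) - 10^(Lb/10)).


10^(75.4/10) = 3.46737e+07
10^(51.2/10) = 131826
Difference = 3.46737e+07 - 131826 = 3.45419e+07
L_source = 10*log10(3.45419e+07) = 75.383 dB


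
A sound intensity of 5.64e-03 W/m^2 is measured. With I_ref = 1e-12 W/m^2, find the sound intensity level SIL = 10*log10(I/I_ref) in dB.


I / I_ref = 5.64e-03 / 1e-12 = 5.64e+09
SIL = 10 * log10(5.64e+09) = 97.513 dB


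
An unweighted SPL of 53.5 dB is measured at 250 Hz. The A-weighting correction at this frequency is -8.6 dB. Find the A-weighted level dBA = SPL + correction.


A-weighting table: 250 Hz -> -8.6 dB correction
SPL_A = SPL + correction = 53.5 + (-8.6) = 44.9 dBA


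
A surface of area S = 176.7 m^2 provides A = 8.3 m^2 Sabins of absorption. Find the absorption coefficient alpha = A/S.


Absorption coefficient = absorbed power / incident power
alpha = A / S = 8.3 / 176.7 = 0.046972


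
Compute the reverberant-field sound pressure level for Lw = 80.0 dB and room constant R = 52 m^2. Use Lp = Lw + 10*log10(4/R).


4/R = 4/52 = 0.0769231
Lp = 80.0 + 10*log10(0.0769231) = 68.861 dB


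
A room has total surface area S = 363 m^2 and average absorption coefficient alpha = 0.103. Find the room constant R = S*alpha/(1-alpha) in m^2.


R = 363 * 0.103 / (1 - 0.103) = 41.682 m^2


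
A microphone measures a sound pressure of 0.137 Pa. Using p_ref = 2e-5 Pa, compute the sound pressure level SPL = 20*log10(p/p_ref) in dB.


p / p_ref = 0.137 / 2e-5 = 6850
SPL = 20 * log10(6850) = 76.714 dB


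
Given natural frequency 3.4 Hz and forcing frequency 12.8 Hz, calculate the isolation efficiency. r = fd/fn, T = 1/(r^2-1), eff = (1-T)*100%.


r = 12.8 / 3.4 = 3.76471
r^2 - 1 = 3.76471^2 - 1 = 13.173
T = 1/13.173 = 0.0759129
Efficiency = (1 - 0.0759129)*100 = 92.409 %


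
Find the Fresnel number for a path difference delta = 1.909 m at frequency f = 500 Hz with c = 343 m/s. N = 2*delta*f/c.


N = 2*delta*f/c = 2*delta/lambda, where lambda = c/f
lambda = 343 / 500 = 0.686 m
N = 2 * 1.909 / 0.686 = 5.5656


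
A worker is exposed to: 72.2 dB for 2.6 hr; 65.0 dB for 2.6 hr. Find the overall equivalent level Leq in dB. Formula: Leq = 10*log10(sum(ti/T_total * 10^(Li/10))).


T_total = 2.6 + 2.6 = 5.2 hr
(2.6/5.2) * 10^(72.2/10) = 8.29793e+06
(2.6/5.2) * 10^(65.0/10) = 1.58114e+06
Sum = 8.29793e+06 + 1.58114e+06 = 9.87907e+06
Leq = 10*log10(9.87907e+06) = 69.947 dB


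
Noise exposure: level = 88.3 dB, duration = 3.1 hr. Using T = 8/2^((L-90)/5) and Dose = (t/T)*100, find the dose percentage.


T_allowed = 8 / 2^((88.3 - 90)/5) = 10.1261 hr
Dose = 3.1 / 10.1261 * 100 = 30.614 %


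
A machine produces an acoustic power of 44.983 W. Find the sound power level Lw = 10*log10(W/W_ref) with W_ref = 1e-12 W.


W / W_ref = 44.983 / 1e-12 = 4.4983e+13
Lw = 10 * log10(4.4983e+13) = 136.53 dB


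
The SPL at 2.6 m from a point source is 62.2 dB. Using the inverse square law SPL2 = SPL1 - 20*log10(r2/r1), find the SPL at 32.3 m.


r2/r1 = 32.3/2.6 = 12.4231
Correction = 20*log10(12.4231) = 21.8846 dB
SPL2 = 62.2 - 21.8846 = 40.315 dB


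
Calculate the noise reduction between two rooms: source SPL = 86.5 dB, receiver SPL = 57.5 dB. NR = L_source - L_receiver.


NR = L_source - L_receiver (difference between source and receiving room levels)
NR = 86.5 - 57.5 = 29 dB


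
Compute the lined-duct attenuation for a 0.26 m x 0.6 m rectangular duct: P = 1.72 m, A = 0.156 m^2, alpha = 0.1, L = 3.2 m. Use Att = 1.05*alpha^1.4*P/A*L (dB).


alpha^1.4 = 0.1^1.4 = 0.0398107
Attenuation rate = 1.05 * alpha^1.4 * P / A
= 1.05 * 0.0398107 * 1.72 / 0.156 = 0.460885 dB/m
Total Att = 0.460885 * 3.2 = 1.4748 dB


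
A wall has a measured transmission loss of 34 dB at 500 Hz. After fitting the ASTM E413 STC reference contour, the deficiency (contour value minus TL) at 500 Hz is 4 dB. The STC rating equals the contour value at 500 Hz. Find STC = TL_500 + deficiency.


By ASTM E413, STC = value of the fitted reference contour at 500 Hz.
Contour value at 500 Hz = TL_500 + deficiency = 34 + 4 = 38
STC = 38


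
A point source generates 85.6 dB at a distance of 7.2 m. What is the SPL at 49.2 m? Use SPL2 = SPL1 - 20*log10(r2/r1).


r2/r1 = 49.2/7.2 = 6.83333
Correction = 20*log10(6.83333) = 16.6926 dB
SPL2 = 85.6 - 16.6926 = 68.907 dB


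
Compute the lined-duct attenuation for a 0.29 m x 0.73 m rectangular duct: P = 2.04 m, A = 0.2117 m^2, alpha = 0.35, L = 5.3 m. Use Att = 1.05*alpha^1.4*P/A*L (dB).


alpha^1.4 = 0.35^1.4 = 0.229983
Attenuation rate = 1.05 * alpha^1.4 * P / A
= 1.05 * 0.229983 * 2.04 / 0.2117 = 2.32699 dB/m
Total Att = 2.32699 * 5.3 = 12.333 dB


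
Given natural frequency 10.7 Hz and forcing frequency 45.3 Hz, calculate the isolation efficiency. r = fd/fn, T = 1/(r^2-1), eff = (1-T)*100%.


r = 45.3 / 10.7 = 4.23364
r^2 - 1 = 4.23364^2 - 1 = 16.9237
T = 1/16.9237 = 0.0590887
Efficiency = (1 - 0.0590887)*100 = 94.091 %


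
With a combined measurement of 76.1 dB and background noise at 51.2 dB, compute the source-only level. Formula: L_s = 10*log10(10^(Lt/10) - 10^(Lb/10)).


10^(76.1/10) = 4.0738e+07
10^(51.2/10) = 131826
Difference = 4.0738e+07 - 131826 = 4.06062e+07
L_source = 10*log10(4.06062e+07) = 76.086 dB


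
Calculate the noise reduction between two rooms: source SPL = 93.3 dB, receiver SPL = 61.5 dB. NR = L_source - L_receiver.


NR = L_source - L_receiver (difference between source and receiving room levels)
NR = 93.3 - 61.5 = 31.8 dB


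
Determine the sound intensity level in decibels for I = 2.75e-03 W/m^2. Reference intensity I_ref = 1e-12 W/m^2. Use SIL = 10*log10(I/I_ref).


I / I_ref = 2.75e-03 / 1e-12 = 2.75e+09
SIL = 10 * log10(2.75e+09) = 94.393 dB


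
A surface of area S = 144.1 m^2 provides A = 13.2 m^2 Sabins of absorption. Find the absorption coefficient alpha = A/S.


Absorption coefficient = absorbed power / incident power
alpha = A / S = 13.2 / 144.1 = 0.091603


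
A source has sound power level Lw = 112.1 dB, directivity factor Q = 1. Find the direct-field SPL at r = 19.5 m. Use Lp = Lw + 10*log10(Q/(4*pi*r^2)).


4*pi*r^2 = 4*pi*19.5^2 = 4778.36 m^2
Q / (4*pi*r^2) = 1 / 4778.36 = 0.000209277
Lp = 112.1 + 10*log10(0.000209277) = 75.307 dB


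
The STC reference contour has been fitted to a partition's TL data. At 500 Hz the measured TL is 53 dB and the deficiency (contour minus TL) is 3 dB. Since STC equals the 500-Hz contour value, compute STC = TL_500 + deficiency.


By ASTM E413, STC = value of the fitted reference contour at 500 Hz.
Contour value at 500 Hz = TL_500 + deficiency = 53 + 3 = 56
STC = 56


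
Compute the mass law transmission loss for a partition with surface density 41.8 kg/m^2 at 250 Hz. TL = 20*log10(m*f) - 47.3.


m * f = 41.8 * 250 = 10450
20*log10(10450) = 80.3823 dB
TL = 80.3823 - 47.3 = 33.082 dB


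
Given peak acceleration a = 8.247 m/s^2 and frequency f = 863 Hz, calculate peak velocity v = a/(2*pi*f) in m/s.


omega = 2*pi*f = 2*pi*863 = 5422.39 rad/s
v = a / omega = 8.247 / 5422.39 = 0.0015209 m/s


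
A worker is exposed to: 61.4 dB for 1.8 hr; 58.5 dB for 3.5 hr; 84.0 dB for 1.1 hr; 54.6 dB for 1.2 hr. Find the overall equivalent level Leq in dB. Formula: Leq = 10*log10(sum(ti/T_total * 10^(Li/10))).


T_total = 1.8 + 3.5 + 1.1 + 1.2 = 7.6 hr
(1.8/7.6) * 10^(61.4/10) = 326933
(3.5/7.6) * 10^(58.5/10) = 326028
(1.1/7.6) * 10^(84.0/10) = 3.63563e+07
(1.2/7.6) * 10^(54.6/10) = 45537.3
Sum = 326933 + 326028 + 3.63563e+07 + 45537.3 = 3.70548e+07
Leq = 10*log10(3.70548e+07) = 75.688 dB


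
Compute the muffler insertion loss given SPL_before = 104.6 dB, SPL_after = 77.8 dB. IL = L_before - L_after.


Insertion loss = SPL without muffler - SPL with muffler
IL = 104.6 - 77.8 = 26.8 dB


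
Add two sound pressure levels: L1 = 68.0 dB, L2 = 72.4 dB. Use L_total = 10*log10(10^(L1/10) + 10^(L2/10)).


10^(68.0/10) = 6.30957e+06
10^(72.4/10) = 1.7378e+07
Sum = 6.30957e+06 + 1.7378e+07 = 2.36876e+07
L_total = 10*log10(2.36876e+07) = 73.745 dB


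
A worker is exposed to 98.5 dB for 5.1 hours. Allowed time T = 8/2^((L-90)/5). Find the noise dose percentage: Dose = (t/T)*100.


T_allowed = 8 / 2^((98.5 - 90)/5) = 2.46229 hr
Dose = 5.1 / 2.46229 * 100 = 207.12 %


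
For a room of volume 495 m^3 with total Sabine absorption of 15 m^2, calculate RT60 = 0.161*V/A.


RT60 = 0.161 * 495 / 15 = 5.313 s


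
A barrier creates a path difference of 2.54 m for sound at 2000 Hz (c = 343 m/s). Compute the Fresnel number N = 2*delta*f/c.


N = 2*delta*f/c = 2*delta/lambda, where lambda = c/f
lambda = 343 / 2000 = 0.1715 m
N = 2 * 2.54 / 0.1715 = 29.621


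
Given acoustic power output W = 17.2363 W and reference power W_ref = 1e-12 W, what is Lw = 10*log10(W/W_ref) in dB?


W / W_ref = 17.2363 / 1e-12 = 1.72363e+13
Lw = 10 * log10(1.72363e+13) = 132.36 dB


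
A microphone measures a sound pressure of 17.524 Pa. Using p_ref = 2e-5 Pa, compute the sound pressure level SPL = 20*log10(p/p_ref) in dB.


p / p_ref = 17.524 / 2e-5 = 876200
SPL = 20 * log10(876200) = 118.85 dB


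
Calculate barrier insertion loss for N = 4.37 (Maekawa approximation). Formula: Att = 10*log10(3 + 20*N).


3 + 20*N = 3 + 20*4.37 = 90.4
Att = 10*log10(90.4) = 19.562 dB


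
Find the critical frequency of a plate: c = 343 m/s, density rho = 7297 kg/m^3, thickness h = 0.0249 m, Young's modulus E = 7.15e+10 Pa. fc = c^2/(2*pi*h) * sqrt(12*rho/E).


12*rho/E = 12*7297/7.15e+10 = 1.22467e-06
sqrt(12*rho/E) = sqrt(1.22467e-06) = 0.00110665
c^2/(2*pi*h) = 343^2/(2*pi*0.0249) = 751985
fc = 751985 * 0.00110665 = 832.18 Hz


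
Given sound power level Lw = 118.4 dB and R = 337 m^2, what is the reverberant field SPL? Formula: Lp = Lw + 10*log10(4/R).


4/R = 4/337 = 0.0118694
Lp = 118.4 + 10*log10(0.0118694) = 99.144 dB


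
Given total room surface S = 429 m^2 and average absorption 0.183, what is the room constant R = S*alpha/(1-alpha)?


R = 429 * 0.183 / (1 - 0.183) = 96.092 m^2


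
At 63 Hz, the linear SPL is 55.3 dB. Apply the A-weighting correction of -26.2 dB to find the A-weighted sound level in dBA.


A-weighting table: 63 Hz -> -26.2 dB correction
SPL_A = SPL + correction = 55.3 + (-26.2) = 29.1 dBA


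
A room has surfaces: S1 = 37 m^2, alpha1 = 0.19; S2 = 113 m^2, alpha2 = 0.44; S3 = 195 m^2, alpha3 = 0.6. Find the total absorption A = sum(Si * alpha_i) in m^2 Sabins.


37 * 0.19 = 7.03
113 * 0.44 = 49.72
195 * 0.6 = 117
A_total = 7.03 + 49.72 + 117 = 173.75 m^2


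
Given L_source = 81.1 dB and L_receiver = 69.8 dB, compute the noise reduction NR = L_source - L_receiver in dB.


NR = L_source - L_receiver (difference between source and receiving room levels)
NR = 81.1 - 69.8 = 11.3 dB


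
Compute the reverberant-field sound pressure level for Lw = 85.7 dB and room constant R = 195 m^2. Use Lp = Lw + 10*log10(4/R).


4/R = 4/195 = 0.0205128
Lp = 85.7 + 10*log10(0.0205128) = 68.82 dB


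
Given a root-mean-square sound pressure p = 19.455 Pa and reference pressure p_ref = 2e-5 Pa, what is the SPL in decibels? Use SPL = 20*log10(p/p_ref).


p / p_ref = 19.455 / 2e-5 = 972750
SPL = 20 * log10(972750) = 119.76 dB


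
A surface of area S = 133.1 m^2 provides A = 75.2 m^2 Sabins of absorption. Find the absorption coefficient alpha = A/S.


Absorption coefficient = absorbed power / incident power
alpha = A / S = 75.2 / 133.1 = 0.56499


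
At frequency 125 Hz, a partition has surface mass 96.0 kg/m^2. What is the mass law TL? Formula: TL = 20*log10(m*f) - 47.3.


m * f = 96.0 * 125 = 12000
20*log10(12000) = 81.5836 dB
TL = 81.5836 - 47.3 = 34.284 dB


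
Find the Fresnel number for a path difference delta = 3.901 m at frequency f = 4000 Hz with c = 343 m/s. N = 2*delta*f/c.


N = 2*delta*f/c = 2*delta/lambda, where lambda = c/f
lambda = 343 / 4000 = 0.08575 m
N = 2 * 3.901 / 0.08575 = 90.985


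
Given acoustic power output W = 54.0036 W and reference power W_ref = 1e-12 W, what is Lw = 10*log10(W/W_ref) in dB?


W / W_ref = 54.0036 / 1e-12 = 5.40036e+13
Lw = 10 * log10(5.40036e+13) = 137.32 dB


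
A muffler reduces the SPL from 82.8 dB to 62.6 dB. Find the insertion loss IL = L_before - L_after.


Insertion loss = SPL without muffler - SPL with muffler
IL = 82.8 - 62.6 = 20.2 dB
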